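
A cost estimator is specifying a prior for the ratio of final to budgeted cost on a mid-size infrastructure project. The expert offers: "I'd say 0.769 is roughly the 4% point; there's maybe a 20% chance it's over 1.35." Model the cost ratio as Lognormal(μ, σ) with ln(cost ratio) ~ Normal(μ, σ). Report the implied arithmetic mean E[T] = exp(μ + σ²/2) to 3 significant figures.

If T ~ Lognormal(μ,σ) then ln T ~ Normal(μ,σ), so the p-quantile of ln T is μ + z_p·σ.
ln(0.769) = -0.2627 and ln(1.35) = 0.3001; z_{0.04} = -1.751, z_{0.8} = 0.8416.
σ = (0.3001 − -0.2627)/(0.8416 − (-1.751)) = 0.217.
μ = -0.2627 − (-1.751)·0.217 = 0.117.
E[T] = exp(μ + σ²/2) = exp(0.117 + 0.0236) = 1.15.

E[T] ≈ 1.15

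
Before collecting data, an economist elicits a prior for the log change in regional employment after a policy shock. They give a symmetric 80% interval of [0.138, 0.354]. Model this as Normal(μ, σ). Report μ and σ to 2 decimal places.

μ = 0.25, σ = 0.08

A symmetric 80% interval runs μ ± z·σ with z = 1.282.
Half-width = 0.108, so σ = 0.108/1.282 = 0.08.
μ is the interval midpoint, 0.25.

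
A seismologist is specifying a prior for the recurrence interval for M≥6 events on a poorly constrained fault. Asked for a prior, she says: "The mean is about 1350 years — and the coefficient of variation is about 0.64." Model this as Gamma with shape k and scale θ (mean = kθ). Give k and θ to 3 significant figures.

For Gamma(k, scale θ): mean = kθ, variance = kθ², so CV = 1/√k.
CV = 0.64, hence k = 1/CV² = 2.44.
Then θ = mean/k = 1350/2.44 = 553.

k ≈ 2.44, θ ≈ 553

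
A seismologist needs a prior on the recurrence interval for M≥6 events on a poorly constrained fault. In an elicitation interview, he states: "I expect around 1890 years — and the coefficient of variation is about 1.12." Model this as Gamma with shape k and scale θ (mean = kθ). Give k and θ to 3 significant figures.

For Gamma(k, scale θ): mean = kθ, variance = kθ², so CV = 1/√k.
CV = 1.12, hence k = 1/CV² = 0.797.
Then θ = mean/k = 1890/0.797 = 2370.

k ≈ 0.797, θ ≈ 2370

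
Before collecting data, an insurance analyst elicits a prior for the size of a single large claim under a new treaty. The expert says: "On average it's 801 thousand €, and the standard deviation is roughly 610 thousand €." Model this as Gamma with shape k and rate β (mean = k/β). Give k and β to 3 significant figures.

For Gamma(k, rate β): mean = k/β, variance = k/β², so CV = 1/√k.
CV = SD/mean = 610/801 = 0.7615, hence k = 1/CV² = 1.72.
Then β = k/mean = 1.72/801 = 0.00215.

k ≈ 1.72, β ≈ 0.00215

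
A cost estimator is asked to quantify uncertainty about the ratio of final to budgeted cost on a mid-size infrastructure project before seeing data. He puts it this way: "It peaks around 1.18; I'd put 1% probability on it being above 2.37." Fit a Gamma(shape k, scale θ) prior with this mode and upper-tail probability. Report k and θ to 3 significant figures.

Gamma(k,θ) with k>1 has mode (k−1)θ, so θ = 1.18/(k−1).
Need P(X < 2.37) = 0.99 with θ tied to k this way. Start at k = 2, θ = 1.18: P(X<2.37) ≈ 0.596.
Too low — raise k to concentrate. Iterating converges to k ≈ 11.1.
Then θ = 1.18/(11.1−1) ≈ 0.117.

k ≈ 11.1, θ ≈ 0.117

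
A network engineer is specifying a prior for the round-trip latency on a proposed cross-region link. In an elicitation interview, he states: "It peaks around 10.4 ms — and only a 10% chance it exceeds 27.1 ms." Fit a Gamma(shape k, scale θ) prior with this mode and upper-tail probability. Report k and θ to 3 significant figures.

k ≈ 3.09, θ ≈ 4.97

Gamma(k,θ) with k>1 has mode (k−1)θ, so θ = 10.4/(k−1).
Need P(X < 27.1) = 0.9 with θ tied to k this way. Start at k = 2, θ = 10.4: P(X<27.1) ≈ 0.734.
Too low — raise k to concentrate. Iterating converges to k ≈ 3.09.
Then θ = 10.4/(3.09−1) ≈ 4.97.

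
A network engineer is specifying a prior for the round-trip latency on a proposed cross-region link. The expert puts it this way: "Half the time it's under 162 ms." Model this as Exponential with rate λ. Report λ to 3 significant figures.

λ ≈ 0.00428

Exponential median = ln 2 / λ, so λ = ln 2 / 162.0 = 0.00428.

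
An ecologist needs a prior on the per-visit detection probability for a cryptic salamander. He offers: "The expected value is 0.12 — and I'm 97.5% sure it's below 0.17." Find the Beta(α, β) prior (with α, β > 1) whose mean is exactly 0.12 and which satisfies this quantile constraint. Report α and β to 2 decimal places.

With mean 0.12 fixed, write α = 0.12s, β = 0.88s where s = α+β.
Need P(θ < 0.17) = 0.975 under Beta(0.12s, 0.88s). Normal approximation: (q−m)/√(m(1−m)/s) ≈ z_{0.975} = 1.96, so s ≈ 0.12·0.88·(1.96)²/(0.17−0.12)² = 162.3.
At s = 162.3: P(θ<0.17) ≈ 0.966. Adjusting to match 0.975 gives s ≈ 187.87.
So α = 0.12·187.87 ≈ 22.54, β = 0.88·187.87 ≈ 165.33.

α ≈ 22.54, β ≈ 165.33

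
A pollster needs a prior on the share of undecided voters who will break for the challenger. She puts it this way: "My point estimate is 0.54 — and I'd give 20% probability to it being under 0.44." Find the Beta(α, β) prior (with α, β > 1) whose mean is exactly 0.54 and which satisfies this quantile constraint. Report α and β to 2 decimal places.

With mean 0.54 fixed, write α = 0.54s, β = 0.46s where s = α+β.
Need P(θ < 0.44) = 0.2 under Beta(0.54s, 0.46s). Normal approximation: (q−m)/√(m(1−m)/s) ≈ z_{0.2} = -0.842, so s ≈ 0.54·0.46·(-0.842)²/(0.44−0.54)² = 17.6.
At s = 17.6: P(θ<0.44) ≈ 0.200. Adjusting to match 0.2 gives s ≈ 17.58.
So α = 0.54·17.58 ≈ 9.49, β = 0.46·17.58 ≈ 8.09.

α ≈ 9.49, β ≈ 8.09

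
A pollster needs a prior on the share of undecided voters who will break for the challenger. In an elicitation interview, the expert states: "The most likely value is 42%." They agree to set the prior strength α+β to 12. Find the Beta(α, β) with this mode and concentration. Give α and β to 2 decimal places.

α = 5.20, β = 6.80

For α,β > 1 the Beta mode is (α−1)/(α+β−2). With α+β = 12, the mode is (α−1)/10.
Set (α−1)/10 = 0.42 → α = 1 + 0.42·10 = 5.20.
β = 12 − α = 6.80.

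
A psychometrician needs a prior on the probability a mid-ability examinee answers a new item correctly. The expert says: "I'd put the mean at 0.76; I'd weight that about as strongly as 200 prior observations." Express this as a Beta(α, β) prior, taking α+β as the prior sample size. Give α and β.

α = 152, β = 48

Under the effective-sample-size interpretation, Beta(α, β) has prior mean α/(α+β) and prior sample size α+β.
So α+β = 200 and α/(α+β) = 0.76, giving α = 0.76·200 = 152 and β = 200 − 152 = 48.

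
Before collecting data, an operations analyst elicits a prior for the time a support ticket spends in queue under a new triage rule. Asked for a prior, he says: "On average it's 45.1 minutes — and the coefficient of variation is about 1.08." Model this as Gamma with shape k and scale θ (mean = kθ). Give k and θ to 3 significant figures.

For Gamma(k, scale θ): mean = kθ, variance = kθ², so CV = 1/√k.
CV = 1.08, hence k = 1/CV² = 0.857.
Then θ = mean/k = 45.1/0.857 = 52.6.

k ≈ 0.857, θ ≈ 52.6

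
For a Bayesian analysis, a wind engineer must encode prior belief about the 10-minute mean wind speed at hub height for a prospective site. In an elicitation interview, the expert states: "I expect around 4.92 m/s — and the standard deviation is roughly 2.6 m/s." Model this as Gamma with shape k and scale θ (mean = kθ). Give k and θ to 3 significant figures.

For Gamma(k, scale θ): mean = kθ, variance = kθ², so CV = 1/√k.
CV = SD/mean = 2.6/4.92 = 0.5285, hence k = 1/CV² = 3.58.
Then θ = mean/k = 4.92/3.58 = 1.37.

k ≈ 3.58, θ ≈ 1.37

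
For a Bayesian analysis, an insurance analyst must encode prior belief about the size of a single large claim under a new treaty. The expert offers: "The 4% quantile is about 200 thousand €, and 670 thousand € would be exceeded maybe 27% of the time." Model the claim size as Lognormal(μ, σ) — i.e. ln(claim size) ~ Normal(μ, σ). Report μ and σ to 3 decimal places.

μ ≈ 6.194, σ ≈ 0.512

If T ~ Lognormal(μ,σ) then ln T ~ Normal(μ,σ), so the p-quantile of ln T is μ + z_p·σ.
ln(200) = 5.298 and ln(670) = 6.507; z_{0.04} = -1.751, z_{0.73} = 0.6128.
σ = (6.507 − 5.298)/(0.6128 − (-1.751)) = 0.512.
μ = 5.298 − (-1.751)·0.512 = 6.194.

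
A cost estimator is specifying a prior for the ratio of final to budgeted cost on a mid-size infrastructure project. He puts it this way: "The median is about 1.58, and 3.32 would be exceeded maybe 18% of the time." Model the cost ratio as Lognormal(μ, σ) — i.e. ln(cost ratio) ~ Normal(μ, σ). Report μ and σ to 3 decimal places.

μ ≈ 0.457, σ ≈ 0.811

If T ~ Lognormal(μ,σ) then ln T ~ Normal(μ,σ), so the p-quantile of ln T is μ + z_p·σ.
ln(1.58) = 0.4574 and ln(3.32) = 1.2; z_{0.5} = 0, z_{0.82} = 0.9154.
σ = (1.2 − 0.4574)/(0.9154 − (0)) = 0.811.
μ = 0.4574 − (0)·0.811 = 0.457.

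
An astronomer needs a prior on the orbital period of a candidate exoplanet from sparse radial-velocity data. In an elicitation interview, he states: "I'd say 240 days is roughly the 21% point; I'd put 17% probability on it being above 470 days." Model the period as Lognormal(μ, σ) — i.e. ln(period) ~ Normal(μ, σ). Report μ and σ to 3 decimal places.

If T ~ Lognormal(μ,σ) then ln T ~ Normal(μ,σ), so the p-quantile of ln T is μ + z_p·σ.
ln(240) = 5.481 and ln(470) = 6.153; z_{0.21} = -0.8064, z_{0.83} = 0.9542.
σ = (6.153 − 5.481)/(0.9542 − (-0.8064)) = 0.382.
μ = 5.481 − (-0.8064)·0.382 = 5.788.

μ ≈ 5.788, σ ≈ 0.382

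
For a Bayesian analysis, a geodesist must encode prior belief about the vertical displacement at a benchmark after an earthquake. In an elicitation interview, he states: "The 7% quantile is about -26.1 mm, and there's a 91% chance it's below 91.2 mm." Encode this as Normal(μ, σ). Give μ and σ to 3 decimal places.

μ = 35.362, σ = 41.647

The p-quantile of Normal(μ,σ) is μ + z_p·σ, with z_{0.07} = -1.476 and z_{0.91} = 1.341.
Eliminate σ: μ = (z₂·x₁ − z₁·x₂)/(z₂ − z₁) = (1.341·-26.1 − (-1.476)·91.2)/2.817 = 35.362.
Then σ = (x₂ − x₁)/(z₂ − z₁) = (91.2 − -26.1)/2.817 = 41.647.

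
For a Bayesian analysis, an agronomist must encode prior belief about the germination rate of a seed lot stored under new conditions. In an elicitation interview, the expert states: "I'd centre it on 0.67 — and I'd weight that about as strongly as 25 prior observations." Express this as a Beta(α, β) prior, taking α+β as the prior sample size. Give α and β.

α = 16.75, β = 8.25

Under the effective-sample-size interpretation, Beta(α, β) has prior mean α/(α+β) and prior sample size α+β.
So α+β = 25 and α/(α+β) = 0.67, giving α = 0.67·25 = 16.75 and β = 25 − 16.75 = 8.25.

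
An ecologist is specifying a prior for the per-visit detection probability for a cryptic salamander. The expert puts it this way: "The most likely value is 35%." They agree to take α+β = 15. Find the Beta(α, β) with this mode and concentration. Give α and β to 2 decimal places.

For α,β > 1 the Beta mode is (α−1)/(α+β−2). With α+β = 15, the mode is (α−1)/13.
Set (α−1)/13 = 0.35 → α = 1 + 0.35·13 = 5.55.
β = 15 − α = 9.45.

α = 5.55, β = 9.45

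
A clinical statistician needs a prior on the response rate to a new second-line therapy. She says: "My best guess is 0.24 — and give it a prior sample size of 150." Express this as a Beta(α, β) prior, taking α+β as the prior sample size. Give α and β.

α = 36, β = 114

Under the effective-sample-size interpretation, Beta(α, β) has prior mean α/(α+β) and prior sample size α+β.
So α+β = 150 and α/(α+β) = 0.24, giving α = 0.24·150 = 36 and β = 150 − 36 = 114.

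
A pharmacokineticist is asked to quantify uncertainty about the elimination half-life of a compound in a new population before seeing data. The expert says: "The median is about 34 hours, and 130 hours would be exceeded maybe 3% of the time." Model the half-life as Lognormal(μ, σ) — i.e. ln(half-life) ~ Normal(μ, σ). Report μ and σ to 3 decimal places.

μ ≈ 3.526, σ ≈ 0.713

If T ~ Lognormal(μ,σ) then ln T ~ Normal(μ,σ), so the p-quantile of ln T is μ + z_p·σ.
ln(34) = 3.526 and ln(130) = 4.868; z_{0.5} = 0, z_{0.97} = 1.881.
σ = (4.868 − 3.526)/(1.881 − (0)) = 0.713.
μ = 3.526 − (0)·0.713 = 3.526.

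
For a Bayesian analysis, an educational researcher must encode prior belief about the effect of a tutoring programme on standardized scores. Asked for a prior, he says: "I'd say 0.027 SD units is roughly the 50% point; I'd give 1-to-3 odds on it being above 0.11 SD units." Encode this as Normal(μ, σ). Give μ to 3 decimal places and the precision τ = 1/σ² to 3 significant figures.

The p-quantile of Normal(μ,σ) is μ + z_p·σ, with z_{0.5} = 0 and z_{0.75} = 0.6745.
Eliminate σ: μ = (z₂·x₁ − z₁·x₂)/(z₂ − z₁) = (0.6745·0.027 − (0)·0.11)/0.6745 = 0.027.
Then σ = (x₂ − x₁)/(z₂ − z₁) = (0.11 − 0.027)/0.6745 = 0.123.
Precision τ = 1/σ² = 1/0.1231² = 66.

μ = 0.027, τ = 66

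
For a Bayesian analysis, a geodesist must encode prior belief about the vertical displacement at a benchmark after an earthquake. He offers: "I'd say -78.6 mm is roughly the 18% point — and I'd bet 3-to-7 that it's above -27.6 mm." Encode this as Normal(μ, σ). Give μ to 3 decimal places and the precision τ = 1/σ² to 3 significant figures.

μ = -46.176, τ = 0.000797

The p-quantile of Normal(μ,σ) is μ + z_p·σ, with z_{0.18} = -0.9154 and z_{0.7} = 0.5244.
Eliminate σ: μ = (z₂·x₁ − z₁·x₂)/(z₂ − z₁) = (0.5244·-78.6 − (-0.9154)·-27.6)/1.44 = -46.176.
Then σ = (x₂ − x₁)/(z₂ − z₁) = (-27.6 − -78.6)/1.44 = 35.422.
Precision τ = 1/σ² = 1/35.42² = 0.000797.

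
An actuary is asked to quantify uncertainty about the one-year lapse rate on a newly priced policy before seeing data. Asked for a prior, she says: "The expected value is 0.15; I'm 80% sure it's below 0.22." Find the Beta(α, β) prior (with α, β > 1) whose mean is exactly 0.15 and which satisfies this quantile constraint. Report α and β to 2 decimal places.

α ≈ 2.27, β ≈ 12.87

With mean 0.15 fixed, write α = 0.15s, β = 0.85s where s = α+β.
Need P(θ < 0.22) = 0.8 under Beta(0.15s, 0.85s). Normal approximation: (q−m)/√(m(1−m)/s) ≈ z_{0.8} = 0.842, so s ≈ 0.15·0.85·(0.842)²/(0.22−0.15)² = 18.4.
At s = 18.4: P(θ<0.22) ≈ 0.815. Adjusting to match 0.8 gives s ≈ 15.15.
So α = 0.15·15.15 ≈ 2.27, β = 0.85·15.15 ≈ 12.87.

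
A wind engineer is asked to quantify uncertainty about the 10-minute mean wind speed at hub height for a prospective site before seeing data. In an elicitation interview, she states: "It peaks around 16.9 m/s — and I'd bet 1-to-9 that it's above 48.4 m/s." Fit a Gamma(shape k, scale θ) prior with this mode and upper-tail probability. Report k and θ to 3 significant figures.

Gamma(k,θ) with k>1 has mode (k−1)θ, so θ = 16.9/(k−1).
Need P(X < 48.4) = 0.9 with θ tied to k this way. Start at k = 2, θ = 16.9: P(X<48.4) ≈ 0.780.
Too low — raise k to concentrate. Iterating converges to k ≈ 2.72.
Then θ = 16.9/(2.72−1) ≈ 9.81.

k ≈ 2.72, θ ≈ 9.81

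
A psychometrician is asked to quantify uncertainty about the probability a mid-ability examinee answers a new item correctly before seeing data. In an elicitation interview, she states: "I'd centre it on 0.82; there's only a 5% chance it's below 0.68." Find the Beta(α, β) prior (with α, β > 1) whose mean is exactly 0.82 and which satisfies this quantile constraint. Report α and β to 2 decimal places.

With mean 0.82 fixed, write α = 0.82s, β = 0.18s where s = α+β.
Need P(θ < 0.68) = 0.05 under Beta(0.82s, 0.18s). Normal approximation: (q−m)/√(m(1−m)/s) ≈ z_{0.05} = -1.64, so s ≈ 0.82·0.18·(-1.64)²/(0.68−0.82)² = 20.4.
At s = 20.4: P(θ<0.68) ≈ 0.063. Adjusting to match 0.05 gives s ≈ 24.11.
So α = 0.82·24.11 ≈ 19.77, β = 0.18·24.11 ≈ 4.34.

α ≈ 19.77, β ≈ 4.34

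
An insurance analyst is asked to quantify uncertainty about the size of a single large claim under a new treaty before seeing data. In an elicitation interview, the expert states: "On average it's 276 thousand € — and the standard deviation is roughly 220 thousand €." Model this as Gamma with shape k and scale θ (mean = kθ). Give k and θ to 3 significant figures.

k ≈ 1.57, θ ≈ 175

For Gamma(k, scale θ): mean = kθ, variance = kθ², so CV = 1/√k.
CV = SD/mean = 220/276 = 0.7971, hence k = 1/CV² = 1.57.
Then θ = mean/k = 276/1.57 = 175.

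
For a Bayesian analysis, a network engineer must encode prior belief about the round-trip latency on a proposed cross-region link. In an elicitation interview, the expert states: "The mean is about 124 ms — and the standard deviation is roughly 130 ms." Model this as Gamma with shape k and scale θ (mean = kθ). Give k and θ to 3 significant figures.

k ≈ 0.91, θ ≈ 136

For Gamma(k, scale θ): mean = kθ, variance = kθ², so CV = 1/√k.
CV = SD/mean = 130/124 = 1.048, hence k = 1/CV² = 0.91.
Then θ = mean/k = 124/0.91 = 136.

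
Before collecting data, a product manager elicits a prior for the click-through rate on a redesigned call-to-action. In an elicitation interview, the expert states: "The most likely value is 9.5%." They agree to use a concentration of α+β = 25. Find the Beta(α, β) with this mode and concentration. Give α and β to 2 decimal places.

α = 3.19, β = 21.82

For α,β > 1 the Beta mode is (α−1)/(α+β−2). With α+β = 25, the mode is (α−1)/23.
Set (α−1)/23 = 0.095 → α = 1 + 0.095·23 = 3.19.
β = 25 − α = 21.82.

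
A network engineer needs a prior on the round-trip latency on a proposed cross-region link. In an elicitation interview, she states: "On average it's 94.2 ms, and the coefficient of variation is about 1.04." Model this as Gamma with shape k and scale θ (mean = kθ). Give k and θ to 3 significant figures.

k ≈ 0.925, θ ≈ 102

For Gamma(k, scale θ): mean = kθ, variance = kθ², so CV = 1/√k.
CV = 1.04, hence k = 1/CV² = 0.925.
Then θ = mean/k = 94.2/0.925 = 102.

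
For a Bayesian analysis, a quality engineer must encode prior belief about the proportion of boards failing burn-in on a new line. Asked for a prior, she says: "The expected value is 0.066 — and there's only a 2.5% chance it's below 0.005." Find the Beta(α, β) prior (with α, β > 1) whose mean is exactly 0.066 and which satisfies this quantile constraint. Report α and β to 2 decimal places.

α ≈ 1.50, β ≈ 21.20

With mean 0.066 fixed, write α = 0.066s, β = 0.934s where s = α+β.
Need P(θ < 0.005) = 0.025 under Beta(0.066s, 0.934s). Normal approximation: (q−m)/√(m(1−m)/s) ≈ z_{0.025} = -1.96, so s ≈ 0.066·0.934·(-1.96)²/(0.005−0.066)² = 63.6.
At s = 63.6: P(θ<0.005) ≈ 0.000. Adjusting to match 0.025 gives s ≈ 22.70.
So α = 0.066·22.70 ≈ 1.50, β = 0.934·22.70 ≈ 21.20.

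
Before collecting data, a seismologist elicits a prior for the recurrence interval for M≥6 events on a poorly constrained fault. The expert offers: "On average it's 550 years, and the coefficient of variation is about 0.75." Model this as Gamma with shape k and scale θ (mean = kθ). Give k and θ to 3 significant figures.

k ≈ 1.78, θ ≈ 309

For Gamma(k, scale θ): mean = kθ, variance = kθ², so CV = 1/√k.
CV = 0.75, hence k = 1/CV² = 1.78.
Then θ = mean/k = 550/1.78 = 309.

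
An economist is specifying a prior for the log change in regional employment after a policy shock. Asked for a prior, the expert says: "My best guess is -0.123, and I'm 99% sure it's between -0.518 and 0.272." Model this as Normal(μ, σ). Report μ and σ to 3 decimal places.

μ = -0.123, σ = 0.153

A symmetric 99% interval runs μ ± z·σ with z = 2.576.
Half-width = 0.395, so σ = 0.395/2.576 = 0.153.
μ is the stated best guess, -0.123.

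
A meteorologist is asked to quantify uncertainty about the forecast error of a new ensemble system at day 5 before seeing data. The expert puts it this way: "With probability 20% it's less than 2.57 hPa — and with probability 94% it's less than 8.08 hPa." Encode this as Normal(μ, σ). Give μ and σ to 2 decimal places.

For Normal(μ,σ), the p-quantile is μ + z_p·σ. Here z_{0.2} = -0.8416, z_{0.94} = 1.555.
So 2.57 = μ − 0.8416σ and 8.08 = μ + 1.555σ.
Subtracting: σ = (8.08 − 2.57)/(1.555 − (-0.8416)) = 2.30.
Then μ = 2.57 − (-0.8416)·2.30 = 4.51.

μ = 4.51, σ = 2.30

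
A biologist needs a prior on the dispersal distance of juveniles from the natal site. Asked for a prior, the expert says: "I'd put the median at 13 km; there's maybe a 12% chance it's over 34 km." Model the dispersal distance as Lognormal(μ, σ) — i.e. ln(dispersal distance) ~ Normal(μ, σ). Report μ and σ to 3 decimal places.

μ ≈ 2.565, σ ≈ 0.818

If T ~ Lognormal(μ,σ) then ln T ~ Normal(μ,σ), so the p-quantile of ln T is μ + z_p·σ.
ln(13) = 2.565 and ln(34) = 3.526; z_{0.5} = 0, z_{0.88} = 1.175.
σ = (3.526 − 2.565)/(1.175 − (0)) = 0.818.
μ = 2.565 − (0)·0.818 = 2.565.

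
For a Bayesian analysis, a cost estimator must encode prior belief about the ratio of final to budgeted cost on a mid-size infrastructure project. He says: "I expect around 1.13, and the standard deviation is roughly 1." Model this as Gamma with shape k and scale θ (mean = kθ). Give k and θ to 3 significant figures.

For Gamma(k, scale θ): mean = kθ, variance = kθ², so CV = 1/√k.
CV = SD/mean = 1/1.13 = 0.885, hence k = 1/CV² = 1.28.
Then θ = mean/k = 1.13/1.28 = 0.885.

k ≈ 1.28, θ ≈ 0.885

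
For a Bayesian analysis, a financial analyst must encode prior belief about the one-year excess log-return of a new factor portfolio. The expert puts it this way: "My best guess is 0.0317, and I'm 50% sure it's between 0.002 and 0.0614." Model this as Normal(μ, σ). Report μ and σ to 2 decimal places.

A symmetric 50% interval runs μ ± z·σ with z = 0.6745.
Half-width = 0.0297, so σ = 0.0297/0.6745 = 0.04.
μ is the stated best guess, 0.03.

μ = 0.03, σ = 0.04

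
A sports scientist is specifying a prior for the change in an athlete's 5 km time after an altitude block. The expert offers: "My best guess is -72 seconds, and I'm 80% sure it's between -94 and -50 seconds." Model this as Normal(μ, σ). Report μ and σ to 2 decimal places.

μ = -72.00, σ = 17.17

A symmetric 80% interval runs μ ± z·σ with z = 1.282.
Half-width = 22, so σ = 22/1.282 = 17.17.
μ is the stated best guess, -72.00.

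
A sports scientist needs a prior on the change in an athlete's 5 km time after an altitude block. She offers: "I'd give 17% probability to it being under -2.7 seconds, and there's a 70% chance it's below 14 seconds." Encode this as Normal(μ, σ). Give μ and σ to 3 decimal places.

μ = 8.077, σ = 11.295

For Normal(μ,σ), the p-quantile is μ + z_p·σ. Here z_{0.17} = -0.9542, z_{0.7} = 0.5244.
So -2.7 = μ − 0.9542σ and 14 = μ + 0.5244σ.
Subtracting: σ = (14 − -2.7)/(0.5244 − (-0.9542)) = 11.295.
Then μ = -2.7 − (-0.9542)·11.295 = 8.077.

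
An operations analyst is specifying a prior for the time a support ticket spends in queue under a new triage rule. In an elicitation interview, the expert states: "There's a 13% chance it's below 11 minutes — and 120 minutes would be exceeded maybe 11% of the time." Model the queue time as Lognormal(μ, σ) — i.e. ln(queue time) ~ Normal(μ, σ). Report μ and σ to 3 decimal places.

If T ~ Lognormal(μ,σ) then ln T ~ Normal(μ,σ), so the p-quantile of ln T is μ + z_p·σ.
ln(11) = 2.398 and ln(120) = 4.787; z_{0.13} = -1.126, z_{0.89} = 1.227.
σ = (4.787 − 2.398)/(1.227 − (-1.126)) = 1.016.
μ = 2.398 − (-1.126)·1.016 = 3.542.

μ ≈ 3.542, σ ≈ 1.016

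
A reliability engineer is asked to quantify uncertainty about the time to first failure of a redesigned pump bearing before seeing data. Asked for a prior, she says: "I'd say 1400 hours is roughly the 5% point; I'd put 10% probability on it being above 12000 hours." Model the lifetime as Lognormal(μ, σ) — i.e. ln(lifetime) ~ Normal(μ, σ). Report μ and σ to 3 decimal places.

μ ≈ 8.452, σ ≈ 0.734

If T ~ Lognormal(μ,σ) then ln T ~ Normal(μ,σ), so the p-quantile of ln T is μ + z_p·σ.
ln(1400) = 7.244 and ln(12000) = 9.393; z_{0.05} = -1.645, z_{0.9} = 1.282.
σ = (9.393 − 7.244)/(1.282 − (-1.645)) = 0.734.
μ = 7.244 − (-1.645)·0.734 = 8.452.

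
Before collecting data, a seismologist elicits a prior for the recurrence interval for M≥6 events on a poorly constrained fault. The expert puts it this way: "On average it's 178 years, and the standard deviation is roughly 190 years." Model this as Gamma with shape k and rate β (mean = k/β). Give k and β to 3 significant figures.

For Gamma(k, rate β): mean = k/β, variance = k/β², so CV = 1/√k.
CV = SD/mean = 190/178 = 1.067, hence k = 1/CV² = 0.878.
Then β = k/mean = 0.878/178 = 0.00493.

k ≈ 0.878, β ≈ 0.00493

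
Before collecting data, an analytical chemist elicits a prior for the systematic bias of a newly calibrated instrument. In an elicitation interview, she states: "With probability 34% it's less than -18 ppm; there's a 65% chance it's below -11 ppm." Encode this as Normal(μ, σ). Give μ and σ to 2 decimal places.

μ = -14.38, σ = 8.77

The p-quantile of Normal(μ,σ) is μ + z_p·σ, with z_{0.34} = -0.4125 and z_{0.65} = 0.3853.
Eliminate σ: μ = (z₂·x₁ − z₁·x₂)/(z₂ − z₁) = (0.3853·-18 − (-0.4125)·-11)/0.7978 = -14.38.
Then σ = (x₂ − x₁)/(z₂ − z₁) = (-11 − -18)/0.7978 = 8.77.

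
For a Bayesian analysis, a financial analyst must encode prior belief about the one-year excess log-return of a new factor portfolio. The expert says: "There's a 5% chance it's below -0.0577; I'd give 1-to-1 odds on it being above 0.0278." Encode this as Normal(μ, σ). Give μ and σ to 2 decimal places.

The p-quantile of Normal(μ,σ) is μ + z_p·σ, with z_{0.05} = -1.645 and z_{0.5} = 0.
Eliminate σ: μ = (z₂·x₁ − z₁·x₂)/(z₂ − z₁) = (0·-0.0577 − (-1.645)·0.0278)/1.645 = 0.03.
Then σ = (x₂ − x₁)/(z₂ − z₁) = (0.0278 − -0.0577)/1.645 = 0.05.

μ = 0.03, σ = 0.05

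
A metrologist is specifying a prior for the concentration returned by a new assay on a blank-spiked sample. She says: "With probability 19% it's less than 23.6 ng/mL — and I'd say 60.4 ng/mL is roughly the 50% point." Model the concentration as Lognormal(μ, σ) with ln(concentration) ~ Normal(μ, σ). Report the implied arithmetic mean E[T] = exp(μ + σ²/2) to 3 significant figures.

E[T] ≈ 107 ng/mL

If T ~ Lognormal(μ,σ) then ln T ~ Normal(μ,σ), so the p-quantile of ln T is μ + z_p·σ.
ln(23.6) = 3.161 and ln(60.4) = 4.101; z_{0.19} = -0.8779, z_{0.5} = 0.
σ = (4.101 − 3.161)/(0 − (-0.8779)) = 1.070.
μ = 3.161 − (-0.8779)·1.070 = 4.101.
E[T] = exp(μ + σ²/2) = exp(4.101 + 0.5729) = 107 ng/mL.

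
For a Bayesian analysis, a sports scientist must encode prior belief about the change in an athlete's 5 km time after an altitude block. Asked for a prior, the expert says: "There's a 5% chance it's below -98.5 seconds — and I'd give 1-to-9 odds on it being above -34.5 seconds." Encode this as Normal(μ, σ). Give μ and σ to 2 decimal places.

μ = -62.53, σ = 21.87

For Normal(μ,σ), the p-quantile is μ + z_p·σ. Here z_{0.05} = -1.645, z_{0.9} = 1.282.
So -98.5 = μ − 1.645σ and -34.5 = μ + 1.282σ.
Subtracting: σ = (-34.5 − -98.5)/(1.282 − (-1.645)) = 21.87.
Then μ = -98.5 − (-1.645)·21.87 = -62.53.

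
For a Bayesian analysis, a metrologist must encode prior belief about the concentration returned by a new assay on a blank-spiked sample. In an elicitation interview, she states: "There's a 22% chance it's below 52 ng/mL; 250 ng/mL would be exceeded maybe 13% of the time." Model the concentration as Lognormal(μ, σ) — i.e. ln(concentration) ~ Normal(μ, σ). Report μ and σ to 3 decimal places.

μ ≈ 4.590, σ ≈ 0.827

If T ~ Lognormal(μ,σ) then ln T ~ Normal(μ,σ), so the p-quantile of ln T is μ + z_p·σ.
ln(52) = 3.951 and ln(250) = 5.521; z_{0.22} = -0.7722, z_{0.87} = 1.126.
σ = (5.521 − 3.951)/(1.126 − (-0.7722)) = 0.827.
μ = 3.951 − (-0.7722)·0.827 = 4.590.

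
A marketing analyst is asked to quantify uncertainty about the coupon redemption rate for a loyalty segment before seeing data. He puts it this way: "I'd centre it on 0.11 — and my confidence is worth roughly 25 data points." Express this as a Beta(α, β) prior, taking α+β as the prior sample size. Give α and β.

Under the effective-sample-size interpretation, Beta(α, β) has prior mean α/(α+β) and prior sample size α+β.
So α+β = 25 and α/(α+β) = 0.11, giving α = 0.11·25 = 2.75 and β = 25 − 2.75 = 22.25.

α = 2.75, β = 22.25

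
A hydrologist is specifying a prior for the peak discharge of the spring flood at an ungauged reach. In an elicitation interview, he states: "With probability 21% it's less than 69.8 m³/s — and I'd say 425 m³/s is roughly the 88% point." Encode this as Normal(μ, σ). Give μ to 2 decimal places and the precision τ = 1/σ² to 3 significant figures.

For Normal(μ,σ), the p-quantile is μ + z_p·σ. Here z_{0.21} = -0.8064, z_{0.88} = 1.175.
So 69.8 = μ − 0.8064σ and 425 = μ + 1.175σ.
Subtracting: σ = (425 − 69.8)/(1.175 − (-0.8064)) = 179.27.
Then μ = 69.8 − (-0.8064)·179.27 = 214.36.
Precision τ = 1/σ² = 1/179.3² = 3.11e-05.

μ = 214.36, τ = 3.11e-05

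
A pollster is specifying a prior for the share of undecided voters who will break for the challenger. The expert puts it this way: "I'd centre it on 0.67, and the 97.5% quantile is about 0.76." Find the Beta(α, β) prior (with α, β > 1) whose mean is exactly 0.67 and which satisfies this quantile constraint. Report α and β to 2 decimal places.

With mean 0.67 fixed, write α = 0.67s, β = 0.33s where s = α+β.
Need P(θ < 0.76) = 0.975 under Beta(0.67s, 0.33s). Normal approximation: (q−m)/√(m(1−m)/s) ≈ z_{0.975} = 1.96, so s ≈ 0.67·0.33·(1.96)²/(0.76−0.67)² = 104.9.
At s = 104.9: P(θ<0.76) ≈ 0.980. Adjusting to match 0.975 gives s ≈ 95.92.
So α = 0.67·95.92 ≈ 64.27, β = 0.33·95.92 ≈ 31.65.

α ≈ 64.27, β ≈ 31.65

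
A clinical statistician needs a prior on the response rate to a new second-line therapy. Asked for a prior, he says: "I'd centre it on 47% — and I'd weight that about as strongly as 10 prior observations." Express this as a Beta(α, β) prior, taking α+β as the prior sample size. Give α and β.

α = 4.7, β = 5.3

Under the effective-sample-size interpretation, Beta(α, β) has prior mean α/(α+β) and prior sample size α+β.
So α+β = 10 and α/(α+β) = 0.47, giving α = 0.47·10 = 4.7 and β = 10 − 4.7 = 5.3.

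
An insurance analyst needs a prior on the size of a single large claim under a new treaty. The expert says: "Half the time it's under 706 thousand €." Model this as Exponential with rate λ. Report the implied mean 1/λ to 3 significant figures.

Exponential median = ln 2 / λ, so λ = ln 2 / 706.0 = 0.000982.
Mean = 1/λ = 1020 thousand €.

mean ≈ 1020 thousand €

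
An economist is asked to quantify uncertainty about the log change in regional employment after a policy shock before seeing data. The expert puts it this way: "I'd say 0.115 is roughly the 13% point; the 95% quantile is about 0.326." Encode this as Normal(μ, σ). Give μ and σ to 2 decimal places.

The p-quantile of Normal(μ,σ) is μ + z_p·σ, with z_{0.13} = -1.126 and z_{0.95} = 1.645.
Eliminate σ: μ = (z₂·x₁ − z₁·x₂)/(z₂ − z₁) = (1.645·0.115 − (-1.126)·0.326)/2.771 = 0.20.
Then σ = (x₂ − x₁)/(z₂ − z₁) = (0.326 − 0.115)/2.771 = 0.08.

μ = 0.20, σ = 0.08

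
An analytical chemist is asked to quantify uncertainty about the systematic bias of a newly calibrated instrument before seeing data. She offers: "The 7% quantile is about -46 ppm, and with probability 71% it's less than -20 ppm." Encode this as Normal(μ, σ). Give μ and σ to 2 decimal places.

μ = -27.09, σ = 12.81

For Normal(μ,σ), the p-quantile is μ + z_p·σ. Here z_{0.07} = -1.476, z_{0.71} = 0.5534.
So -46 = μ − 1.476σ and -20 = μ + 0.5534σ.
Subtracting: σ = (-20 − -46)/(0.5534 − (-1.476)) = 12.81.
Then μ = -46 − (-1.476)·12.81 = -27.09.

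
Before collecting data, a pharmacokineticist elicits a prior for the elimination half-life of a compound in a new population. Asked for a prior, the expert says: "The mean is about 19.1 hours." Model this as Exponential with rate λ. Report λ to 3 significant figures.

λ ≈ 0.0524

Exponential mean = 1/λ, so λ = 1/19.1 = 0.0524.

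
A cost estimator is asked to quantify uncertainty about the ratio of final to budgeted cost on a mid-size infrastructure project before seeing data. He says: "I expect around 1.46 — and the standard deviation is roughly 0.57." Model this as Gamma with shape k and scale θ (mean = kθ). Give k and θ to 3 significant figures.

k ≈ 6.56, θ ≈ 0.223

For Gamma(k, scale θ): mean = kθ, variance = kθ², so CV = 1/√k.
CV = SD/mean = 0.57/1.46 = 0.3904, hence k = 1/CV² = 6.56.
Then θ = mean/k = 1.46/6.56 = 0.223.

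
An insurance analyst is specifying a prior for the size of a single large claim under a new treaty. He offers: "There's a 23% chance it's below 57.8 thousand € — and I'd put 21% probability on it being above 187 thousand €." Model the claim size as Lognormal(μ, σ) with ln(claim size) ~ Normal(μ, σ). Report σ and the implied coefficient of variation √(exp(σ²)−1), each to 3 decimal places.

If T ~ Lognormal(μ,σ) then ln T ~ Normal(μ,σ), so the p-quantile of ln T is μ + z_p·σ.
ln(57.8) = 4.057 and ln(187) = 5.231; z_{0.23} = -0.7388, z_{0.79} = 0.8064.
σ = (5.231 − 4.057)/(0.8064 − (-0.7388)) = 0.760.
μ = 4.057 − (-0.7388)·0.760 = 4.618.
CV = √(exp(σ²)−1) = √(exp(0.5773)−1) = 0.884.

σ ≈ 0.760, CV ≈ 0.884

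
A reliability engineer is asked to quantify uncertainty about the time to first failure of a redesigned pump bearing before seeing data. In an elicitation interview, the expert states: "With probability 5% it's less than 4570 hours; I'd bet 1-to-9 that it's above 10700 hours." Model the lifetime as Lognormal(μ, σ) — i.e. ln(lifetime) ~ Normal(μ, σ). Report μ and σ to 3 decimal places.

μ ≈ 8.905, σ ≈ 0.291

If T ~ Lognormal(μ,σ) then ln T ~ Normal(μ,σ), so the p-quantile of ln T is μ + z_p·σ.
ln(4570) = 8.427 and ln(10700) = 9.278; z_{0.05} = -1.645, z_{0.9} = 1.282.
σ = (9.278 − 8.427)/(1.282 − (-1.645)) = 0.291.
μ = 8.427 − (-1.645)·0.291 = 8.905.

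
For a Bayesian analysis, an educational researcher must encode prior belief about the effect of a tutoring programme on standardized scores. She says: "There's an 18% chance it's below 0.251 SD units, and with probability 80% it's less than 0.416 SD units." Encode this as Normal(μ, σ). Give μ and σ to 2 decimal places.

For Normal(μ,σ), the p-quantile is μ + z_p·σ. Here z_{0.18} = -0.9154, z_{0.8} = 0.8416.
So 0.251 = μ − 0.9154σ and 0.416 = μ + 0.8416σ.
Subtracting: σ = (0.416 − 0.251)/(0.8416 − (-0.9154)) = 0.09.
Then μ = 0.251 − (-0.9154)·0.09 = 0.34.

μ = 0.34, σ = 0.09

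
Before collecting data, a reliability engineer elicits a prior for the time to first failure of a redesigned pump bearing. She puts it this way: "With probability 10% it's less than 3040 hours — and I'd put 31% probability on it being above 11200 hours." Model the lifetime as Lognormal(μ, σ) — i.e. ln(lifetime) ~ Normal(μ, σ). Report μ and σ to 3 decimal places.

If T ~ Lognormal(μ,σ) then ln T ~ Normal(μ,σ), so the p-quantile of ln T is μ + z_p·σ.
ln(3040) = 8.02 and ln(11200) = 9.324; z_{0.1} = -1.282, z_{0.69} = 0.4959.
σ = (9.324 − 8.02)/(0.4959 − (-1.282)) = 0.734.
μ = 8.02 − (-1.282)·0.734 = 8.960.

μ ≈ 8.960, σ ≈ 0.734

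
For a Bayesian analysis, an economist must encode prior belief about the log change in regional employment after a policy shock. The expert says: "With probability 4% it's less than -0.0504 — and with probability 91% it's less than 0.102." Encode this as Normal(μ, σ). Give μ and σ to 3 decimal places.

The p-quantile of Normal(μ,σ) is μ + z_p·σ, with z_{0.04} = -1.751 and z_{0.91} = 1.341.
Eliminate σ: μ = (z₂·x₁ − z₁·x₂)/(z₂ − z₁) = (1.341·-0.0504 − (-1.751)·0.102)/3.091 = 0.036.
Then σ = (x₂ − x₁)/(z₂ − z₁) = (0.102 − -0.0504)/3.091 = 0.049.

μ = 0.036, σ = 0.049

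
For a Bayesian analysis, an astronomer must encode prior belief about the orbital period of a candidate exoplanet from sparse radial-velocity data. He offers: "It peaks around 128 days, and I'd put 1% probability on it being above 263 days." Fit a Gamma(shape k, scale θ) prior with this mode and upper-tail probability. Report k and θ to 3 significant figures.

Gamma(k,θ) with k>1 has mode (k−1)θ, so θ = 128/(k−1).
Need P(X < 263) = 0.99 with θ tied to k this way. Start at k = 2, θ = 128: P(X<263) ≈ 0.609.
Too low — raise k to concentrate. Iterating converges to k ≈ 10.4.
Then θ = 128/(10.4−1) ≈ 13.6.

k ≈ 10.4, θ ≈ 13.6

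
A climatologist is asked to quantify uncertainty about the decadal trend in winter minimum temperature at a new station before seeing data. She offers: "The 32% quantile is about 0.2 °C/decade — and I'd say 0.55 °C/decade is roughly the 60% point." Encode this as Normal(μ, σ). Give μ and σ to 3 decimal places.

For Normal(μ,σ), the p-quantile is μ + z_p·σ. Here z_{0.32} = -0.4677, z_{0.6} = 0.2533.
So 0.2 = μ − 0.4677σ and 0.55 = μ + 0.2533σ.
Subtracting: σ = (0.55 − 0.2)/(0.2533 − (-0.4677)) = 0.485.
Then μ = 0.2 − (-0.4677)·0.485 = 0.427.

μ = 0.427, σ = 0.485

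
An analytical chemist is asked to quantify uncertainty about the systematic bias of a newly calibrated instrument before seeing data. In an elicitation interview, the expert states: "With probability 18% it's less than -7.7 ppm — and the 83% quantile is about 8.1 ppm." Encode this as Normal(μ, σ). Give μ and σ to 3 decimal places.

μ = 0.036, σ = 8.451

The p-quantile of Normal(μ,σ) is μ + z_p·σ, with z_{0.18} = -0.9154 and z_{0.83} = 0.9542.
Eliminate σ: μ = (z₂·x₁ − z₁·x₂)/(z₂ − z₁) = (0.9542·-7.7 − (-0.9154)·8.1)/1.87 = 0.036.
Then σ = (x₂ − x₁)/(z₂ − z₁) = (8.1 − -7.7)/1.87 = 8.451.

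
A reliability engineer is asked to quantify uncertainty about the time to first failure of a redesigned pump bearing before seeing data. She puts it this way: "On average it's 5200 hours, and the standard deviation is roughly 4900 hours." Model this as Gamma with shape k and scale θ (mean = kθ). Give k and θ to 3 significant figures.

k ≈ 1.13, θ ≈ 4620

For Gamma(k, scale θ): mean = kθ, variance = kθ², so CV = 1/√k.
CV = SD/mean = 4900/5200 = 0.9423, hence k = 1/CV² = 1.13.
Then θ = mean/k = 5200/1.13 = 4620.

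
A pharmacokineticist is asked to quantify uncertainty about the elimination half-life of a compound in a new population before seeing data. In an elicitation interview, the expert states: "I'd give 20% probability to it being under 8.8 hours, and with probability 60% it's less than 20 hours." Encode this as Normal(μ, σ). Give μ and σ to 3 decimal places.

The p-quantile of Normal(μ,σ) is μ + z_p·σ, with z_{0.2} = -0.8416 and z_{0.6} = 0.2533.
Eliminate σ: μ = (z₂·x₁ − z₁·x₂)/(z₂ − z₁) = (0.2533·8.8 − (-0.8416)·20)/1.095 = 17.409.
Then σ = (x₂ − x₁)/(z₂ − z₁) = (20 − 8.8)/1.095 = 10.229.

μ = 17.409, σ = 10.229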